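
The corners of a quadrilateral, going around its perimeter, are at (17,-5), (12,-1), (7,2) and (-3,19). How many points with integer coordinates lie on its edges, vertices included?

7

Along each edge there are gcd(|Δx|,|Δy|)+1 lattice points, so counting each shared vertex once the boundary has gcd(5,4) + gcd(5,3) + gcd(10,17) + gcd(20,24) = 1+1+1+4 = 7.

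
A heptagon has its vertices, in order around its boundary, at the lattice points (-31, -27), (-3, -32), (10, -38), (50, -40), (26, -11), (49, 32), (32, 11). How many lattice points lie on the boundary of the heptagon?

The number of boundary lattice points is Σ gcd(|Δx|,|Δy|) = gcd(28,5) + gcd(13,6) + gcd(40,2) + gcd(24,29) + gcd(23,43) + gcd(17,21) + gcd(63,38) = 1+1+2+1+1+1+1 = 8.

8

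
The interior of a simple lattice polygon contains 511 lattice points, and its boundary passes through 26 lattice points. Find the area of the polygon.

523

Pick's theorem states A = I + B/2 − 1, so A = 511 + 26/2 − 1 = 523.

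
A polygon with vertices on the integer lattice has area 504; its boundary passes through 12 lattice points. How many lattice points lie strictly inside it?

From Pick's theorem, I = A − B/2 + 1 = 504 − 12/2 + 1 = 499.

499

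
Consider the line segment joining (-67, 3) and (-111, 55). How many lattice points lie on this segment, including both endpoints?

The number of lattice points on a segment between lattice points is gcd(|Δx|,|Δy|) + 1 = gcd(44,52) + 1 = 4 + 1 = 5.

5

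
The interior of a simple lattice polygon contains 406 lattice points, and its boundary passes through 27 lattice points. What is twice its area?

837

By Pick's theorem, A = I + B/2 − 1 = 406 + 27/2 − 1 = 837/2.
Hence 2A = 837.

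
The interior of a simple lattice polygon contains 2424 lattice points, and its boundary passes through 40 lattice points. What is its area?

2443

Pick's theorem states A = I + B/2 − 1, so A = 2424 + 40/2 − 1 = 2443.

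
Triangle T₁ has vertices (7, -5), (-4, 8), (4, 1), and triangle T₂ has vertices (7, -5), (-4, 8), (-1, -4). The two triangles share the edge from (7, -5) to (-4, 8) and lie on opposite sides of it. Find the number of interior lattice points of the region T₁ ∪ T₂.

57

The union is the simple quadrilateral with vertices (7, -5), (4, 1), (-4, 8), (-1, -4) in order.
The shoelace formula gives twice the area as |(7·1 − 4·(-5)) + (4·8 − (-4)·1) + ((-4)·(-4) − (-1)·8) + ((-1)·(-5) − 7·(-4))| = 120, so the area is 60.
The number of boundary lattice points is Σ gcd(|Δx|,|Δy|) = gcd(3,6) + gcd(8,7) + gcd(3,12) + gcd(8,1) = 3+1+3+1 = 8.
By Pick's theorem I = A − B/2 + 1 = 60 − 8/2 + 1 = 57.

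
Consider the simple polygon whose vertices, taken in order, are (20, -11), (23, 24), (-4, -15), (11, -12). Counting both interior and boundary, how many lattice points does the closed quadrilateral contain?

By the shoelace formula, twice the signed area is |(20·24 − 23·(-11)) + (23·(-15) − (-4)·24) + ((-4)·(-12) − 11·(-15)) + (11·(-11) − 20·(-12))| = 816, so the area is 408.
The number of boundary lattice points is Σ gcd(|Δx|,|Δy|) = gcd(3,35) + gcd(27,39) + gcd(15,3) + gcd(9,1) = 1+3+3+1 = 8.
Pick's theorem gives I = A − B/2 + 1 = 408 − 8/2 + 1 = 405, so the closed region contains I + B = 405 + 8 = 413 lattice points.

413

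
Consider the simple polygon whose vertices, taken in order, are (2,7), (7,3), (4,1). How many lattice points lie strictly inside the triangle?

10

By the shoelace formula, twice the signed area is |(2·3 − 7·7) + (7·1 − 4·3) + (4·7 − 2·1)| = 22, so the area is 11.
Along each edge there are gcd(|Δx|,|Δy|)+1 lattice points, so counting each shared vertex once the boundary has gcd(5,4) + gcd(3,2) + gcd(2,6) = 1+1+2 = 4.
By Pick's theorem A = I + B/2 − 1, so I = 11 − 4/2 + 1 = 10.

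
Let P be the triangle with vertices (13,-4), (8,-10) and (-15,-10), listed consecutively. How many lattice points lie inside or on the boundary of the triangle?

83

By the shoelace formula, twice the signed area is |[13·(-10) − 8·(-4)] + [8·(-10) − (-15)·(-10)] + [(-15)·(-4) − 13·(-10)]| = 138, so the area is 69.
Summing gcd(|Δx|,|Δy|) over the edges gives the boundary count: gcd(5,6) + gcd(23,0) + gcd(28,6) = 1+23+2 = 26.
Pick's theorem gives I = A − B/2 + 1 = 69 − 26/2 + 1 = 57, so the closed region contains I + B = 57 + 26 = 83 lattice points.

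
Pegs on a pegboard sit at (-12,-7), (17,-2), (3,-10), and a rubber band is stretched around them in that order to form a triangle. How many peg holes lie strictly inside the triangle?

79

By the shoelace formula, twice the signed area is |[(-12)·(-2) − 17·(-7)] + [17·(-10) − 3·(-2)] + [3·(-7) − (-12)·(-10)]| = 162, so the area is 81.
Summing gcd(|Δx|,|Δy|) over the edges gives the boundary count: gcd(29,5) + gcd(14,8) + gcd(15,3) = 1+2+3 = 6.
By Pick's theorem A = I + B/2 − 1, so I = 81 − 6/2 + 1 = 79.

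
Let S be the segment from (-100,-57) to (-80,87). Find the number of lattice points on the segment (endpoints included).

5

The number of lattice points on a segment between lattice points is gcd(|Δx|,|Δy|) + 1 = gcd(20,144) + 1 = 4 + 1 = 5.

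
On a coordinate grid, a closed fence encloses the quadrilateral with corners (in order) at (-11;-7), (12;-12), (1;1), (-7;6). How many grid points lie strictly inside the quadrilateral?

The shoelace formula gives twice the area as |((-11)·(-12) − 12·(-7)) + (12·1 − 1·(-12)) + (1·6 − (-7)·1) + ((-7)·(-7) − (-11)·6)| = 368, so the area is 184.
Summing gcd(|Δx|,|Δy|) over the edges gives the boundary count: gcd(23,5) + gcd(11,13) + gcd(8,5) + gcd(4,13) = 1+1+1+1 = 4.
By Pick's theorem A = I + B/2 − 1, so I = 184 − 4/2 + 1 = 183.

183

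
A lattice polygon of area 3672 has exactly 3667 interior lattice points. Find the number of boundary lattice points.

Pick's theorem gives A = I + B/2 − 1, so B = 2(A − I + 1) = 2(3672 − 3667 + 1) = 12.

12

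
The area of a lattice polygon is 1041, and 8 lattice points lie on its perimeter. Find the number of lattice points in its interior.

1038

Pick's theorem A = I + B/2 − 1 rearranges to I = A − B/2 + 1 = 1041 − 8/2 + 1 = 1038.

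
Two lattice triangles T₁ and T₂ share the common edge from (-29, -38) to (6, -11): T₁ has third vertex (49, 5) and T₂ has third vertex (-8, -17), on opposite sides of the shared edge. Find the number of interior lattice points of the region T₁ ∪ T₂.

373

The union is the simple quadrilateral with vertices (-29, -38), (49, 5), (6, -11), (-8, -17) in order.
Using the shoelace formula, 2A = |[(-29)·5 − 49·(-38)] + [49·(-11) − 6·5] + [6·(-17) − (-8)·(-11)] + [(-8)·(-38) − (-29)·(-17)]| = 769, so the area is 384.5.
Along each edge there are gcd(|Δx|,|Δy|)+1 lattice points, so counting each shared vertex once the boundary has gcd(78,43) + gcd(43,16) + gcd(14,6) + gcd(21,21) = 1+1+2+21 = 25.
By Pick's theorem I = A − B/2 + 1 = 384.5 − 25/2 + 1 = 373.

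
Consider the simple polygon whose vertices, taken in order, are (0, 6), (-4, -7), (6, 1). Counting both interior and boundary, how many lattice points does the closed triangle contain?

52

By the shoelace formula, twice the signed area is |(0·(-7) − (-4)·6) + ((-4)·1 − 6·(-7)) + (6·6 − 0·1)| = 98, so the area is 49.
Summing gcd(|Δx|,|Δy|) over the edges gives the boundary count: gcd(4,13) + gcd(10,8) + gcd(6,5) = 1+2+1 = 4.
Pick's theorem gives I = A − B/2 + 1 = 49 − 4/2 + 1 = 48, so the closed region contains I + B = 48 + 4 = 52 lattice points.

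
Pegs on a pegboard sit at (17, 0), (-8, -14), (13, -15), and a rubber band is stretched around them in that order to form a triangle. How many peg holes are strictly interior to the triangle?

159

By the shoelace formula, twice the signed area is |[17·(-14) − (-8)·0] + [(-8)·(-15) − 13·(-14)] + [13·0 − 17·(-15)]| = 319, so the area is 159.5.
Summing gcd(|Δx|,|Δy|) over the edges gives the boundary count: gcd(25,14) + gcd(21,1) + gcd(4,15) = 1+1+1 = 3.
By Pick's theorem A = I + B/2 − 1, so I = 159.5 − 3/2 + 1 = 159.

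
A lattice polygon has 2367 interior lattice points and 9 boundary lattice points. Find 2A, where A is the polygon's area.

Pick's theorem states A = I + B/2 − 1, so A = 2367 + 9/2 − 1 = 4741/2.
Hence 2A = 4741.

4741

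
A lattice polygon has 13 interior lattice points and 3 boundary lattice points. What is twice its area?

27

By Pick's theorem, A = I + B/2 − 1 = 13 + 3/2 − 1 = 27/2.
Hence 2A = 27.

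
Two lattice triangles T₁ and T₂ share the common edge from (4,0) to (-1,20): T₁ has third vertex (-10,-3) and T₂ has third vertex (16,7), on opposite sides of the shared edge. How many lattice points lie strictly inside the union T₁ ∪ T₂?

The union is the simple quadrilateral with vertices (4,0), (-10,-3), (-1,20), (16,7) in order.
The shoelace formula gives twice the area as |(4·(-3) − (-10)·0) + ((-10)·20 − (-1)·(-3)) + ((-1)·7 − 16·20) + (16·0 − 4·7)| = 570, so the area is 285.
Along each edge there are gcd(|Δx|,|Δy|)+1 lattice points, so counting each shared vertex once the boundary has gcd(14,3) + gcd(9,23) + gcd(17,13) + gcd(12,7) = 1+1+1+1 = 4.
By Pick's theorem I = A − B/2 + 1 = 285 − 4/2 + 1 = 284.

284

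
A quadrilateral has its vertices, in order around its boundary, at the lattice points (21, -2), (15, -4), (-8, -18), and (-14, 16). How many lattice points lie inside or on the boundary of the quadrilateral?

526

The shoelace formula gives twice the area as |[21·(-4) − 15·(-2)] + [15·(-18) − (-8)·(-4)] + [(-8)·16 − (-14)·(-18)] + [(-14)·(-2) − 21·16]| = 1044, so the area is 522.
Along each edge there are gcd(|Δx|,|Δy|)+1 lattice points, so counting each shared vertex once the boundary has gcd(6,2) + gcd(23,14) + gcd(6,34) + gcd(35,18) = 2+1+2+1 = 6.
Pick's theorem gives I = A − B/2 + 1 = 522 − 6/2 + 1 = 520, so the closed region contains I + B = 520 + 6 = 526 lattice points.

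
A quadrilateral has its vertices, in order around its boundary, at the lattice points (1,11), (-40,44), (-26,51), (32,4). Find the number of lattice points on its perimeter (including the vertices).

The number of boundary lattice points is Σ gcd(|Δx|,|Δy|) = gcd(41,33) + gcd(14,7) + gcd(58,47) + gcd(31,7) = 1+7+1+1 = 10.

10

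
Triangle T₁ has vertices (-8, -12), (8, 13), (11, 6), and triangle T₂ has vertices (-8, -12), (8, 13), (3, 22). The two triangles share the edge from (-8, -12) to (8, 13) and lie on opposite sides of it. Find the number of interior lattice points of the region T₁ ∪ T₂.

The union is the simple quadrilateral with vertices (-8, -12), (11, 6), (8, 13), (3, 22) in order.
Using the shoelace formula, 2A = |((-8)·6 − 11·(-12)) + (11·13 − 8·6) + (8·22 − 3·13) + (3·(-12) − (-8)·22)| = 456, so the area is 228.
The number of boundary lattice points is Σ gcd(|Δx|,|Δy|) = gcd(19,18) + gcd(3,7) + gcd(5,9) + gcd(11,34) = 1+1+1+1 = 4.
By Pick's theorem I = A − B/2 + 1 = 228 − 4/2 + 1 = 227.

227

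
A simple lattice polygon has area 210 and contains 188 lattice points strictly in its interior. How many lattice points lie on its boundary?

Pick's theorem gives A = I + B/2 − 1, so B = 2(A − I + 1) = 2(210 − 188 + 1) = 46.

46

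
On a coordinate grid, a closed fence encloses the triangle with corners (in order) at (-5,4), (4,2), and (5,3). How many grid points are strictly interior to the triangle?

By the shoelace formula, twice the signed area is |((-5)·2 − 4·4) + (4·3 − 5·2) + (5·4 − (-5)·3)| = 11, so the area is 11/2.
The number of boundary lattice points is Σ gcd(|Δx|,|Δy|) = gcd(9,2) + gcd(1,1) + gcd(10,1) = 1+1+1 = 3.
By Pick's theorem A = I + B/2 − 1, so I = 11/2 − 3/2 + 1 = 5.

5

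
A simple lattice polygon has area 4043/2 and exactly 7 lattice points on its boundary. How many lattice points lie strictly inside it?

From Pick's theorem, I = A − B/2 + 1 = 4043/2 − 7/2 + 1 = 2019.

2019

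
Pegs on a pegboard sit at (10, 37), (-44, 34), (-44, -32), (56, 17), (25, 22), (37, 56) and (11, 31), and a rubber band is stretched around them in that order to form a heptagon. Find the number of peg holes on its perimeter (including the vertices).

75

Summing gcd(|Δx|,|Δy|) over the edges gives the boundary count: gcd(54,3) + gcd(0,66) + gcd(100,49) + gcd(31,5) + gcd(12,34) + gcd(26,25) + gcd(1,6) = 3+66+1+1+2+1+1 = 75.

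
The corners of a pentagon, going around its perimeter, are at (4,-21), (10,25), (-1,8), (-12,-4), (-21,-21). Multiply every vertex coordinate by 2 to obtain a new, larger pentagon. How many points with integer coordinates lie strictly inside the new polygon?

The shoelace formula gives twice the area as |[4·25 − 10·(-21)] + [10·8 − (-1)·25] + [(-1)·(-4) − (-12)·8] + [(-12)·(-21) − (-21)·(-4)] + [(-21)·(-21) − 4·(-21)]| = 1208, so the area is 604.
The number of boundary lattice points is Σ gcd(|Δx|,|Δy|) = gcd(6,46) + gcd(11,17) + gcd(11,12) + gcd(9,17) + gcd(25,0) = 2+1+1+1+25 = 30.
Scaling by 2 multiplies the area by 2² = 4 (so the new area is 2416) and multiplies the boundary lattice-point count by 2, giving 60.
By Pick's theorem, the interior count of the dilated polygon is 2416 − 60/2 + 1 = 2387.

2387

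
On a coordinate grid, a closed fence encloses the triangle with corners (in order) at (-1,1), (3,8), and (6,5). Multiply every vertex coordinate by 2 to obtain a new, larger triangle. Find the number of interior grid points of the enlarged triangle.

By the shoelace formula, twice the signed area is |[(-1)·8 − 3·1] + [3·5 − 6·8] + [6·1 − (-1)·5]| = 33, so the area is 33/2.
Along each edge there are gcd(|Δx|,|Δy|)+1 lattice points, so counting each shared vertex once the boundary has gcd(4,7) + gcd(3,3) + gcd(7,4) = 1+3+1 = 5.
Scaling by 2 multiplies the area by 2² = 4 (so the new area is 66) and multiplies the boundary lattice-point count by 2, giving 10.
By Pick's theorem, the interior count of the dilated polygon is 66 − 10/2 + 1 = 62.

62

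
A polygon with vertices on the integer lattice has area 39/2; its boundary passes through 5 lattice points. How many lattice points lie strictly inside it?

Pick's theorem A = I + B/2 − 1 rearranges to I = A − B/2 + 1 = 39/2 − 5/2 + 1 = 18.

18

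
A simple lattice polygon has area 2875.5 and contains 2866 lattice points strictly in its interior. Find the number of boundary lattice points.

Pick's theorem gives A = I + B/2 − 1, so B = 2(A − I + 1) = 2(2875.5 − 2866 + 1) = 21.

21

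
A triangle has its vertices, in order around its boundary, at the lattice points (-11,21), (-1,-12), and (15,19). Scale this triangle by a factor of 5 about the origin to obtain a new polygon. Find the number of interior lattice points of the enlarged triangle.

Using the shoelace formula, 2A = |((-11)·(-12) − (-1)·21) + ((-1)·19 − 15·(-12)) + (15·21 − (-11)·19)| = 838, so the area is 419.
Summing gcd(|Δx|,|Δy|) over the edges gives the boundary count: gcd(10,33) + gcd(16,31) + gcd(26,2) = 1+1+2 = 4.
Scaling by 5 multiplies the area by 5² = 25 (so the new area is 10475) and multiplies the boundary lattice-point count by 5, giving 20.
By Pick's theorem, the interior count of the dilated polygon is 10475 − 20/2 + 1 = 10466.

10466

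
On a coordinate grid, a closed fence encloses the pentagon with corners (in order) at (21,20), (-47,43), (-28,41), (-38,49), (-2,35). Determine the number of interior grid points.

By the shoelace formula, twice the signed area is |(21·43 − (-47)·20) + ((-47)·41 − (-28)·43) + ((-28)·49 − (-38)·41) + ((-38)·35 − (-2)·49) + ((-2)·20 − 21·35)| = 701, so the area is 701/2.
Along each edge there are gcd(|Δx|,|Δy|)+1 lattice points, so counting each shared vertex once the boundary has gcd(68,23) + gcd(19,2) + gcd(10,8) + gcd(36,14) + gcd(23,15) = 1+1+2+2+1 = 7.
Pick's theorem gives I = A − B/2 + 1 = 701/2 − 7/2 + 1 = 348.

348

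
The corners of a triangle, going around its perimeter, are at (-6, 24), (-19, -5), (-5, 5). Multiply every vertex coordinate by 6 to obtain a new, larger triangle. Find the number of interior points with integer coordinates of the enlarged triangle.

4957

The shoelace formula gives twice the area as |[(-6)·(-5) − (-19)·24] + [(-19)·5 − (-5)·(-5)] + [(-5)·24 − (-6)·5]| = 276, so the area is 138.
Summing gcd(|Δx|,|Δy|) over the edges gives the boundary count: gcd(13,29) + gcd(14,10) + gcd(1,19) = 1+2+1 = 4.
Scaling by 6 multiplies the area by 6² = 36 (so the new area is 4968) and multiplies the boundary lattice-point count by 6, giving 24.
By Pick's theorem, the interior count of the dilated polygon is 4968 − 24/2 + 1 = 4957.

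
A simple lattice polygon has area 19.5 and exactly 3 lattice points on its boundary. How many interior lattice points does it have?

19

Pick's theorem A = I + B/2 − 1 rearranges to I = A − B/2 + 1 = 19.5 − 3/2 + 1 = 19.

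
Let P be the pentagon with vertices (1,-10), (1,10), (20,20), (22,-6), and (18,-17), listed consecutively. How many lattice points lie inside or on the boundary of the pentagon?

588

Using the shoelace formula, 2A = |(1·10 − 1·(-10)) + (1·20 − 20·10) + (20·(-6) − 22·20) + (22·(-17) − 18·(-6)) + (18·(-10) − 1·(-17))| = 1149, so the area is 1149/2.
Summing gcd(|Δx|,|Δy|) over the edges gives the boundary count: gcd(0,20) + gcd(19,10) + gcd(2,26) + gcd(4,11) + gcd(17,7) = 20+1+2+1+1 = 25.
Pick's theorem gives I = A − B/2 + 1 = 1149/2 − 25/2 + 1 = 563, so the closed region contains I + B = 563 + 25 = 588 lattice points.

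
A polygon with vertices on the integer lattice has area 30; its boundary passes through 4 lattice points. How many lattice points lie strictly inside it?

29

From Pick's theorem, I = A − B/2 + 1 = 30 − 4/2 + 1 = 29.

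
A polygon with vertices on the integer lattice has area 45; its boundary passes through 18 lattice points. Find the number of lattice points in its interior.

37

From Pick's theorem, I = A − B/2 + 1 = 45 − 18/2 + 1 = 37.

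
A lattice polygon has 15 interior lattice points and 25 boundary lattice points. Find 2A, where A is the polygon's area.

53

Pick's theorem states A = I + B/2 − 1, so A = 15 + 25/2 − 1 = 53/2.
Hence 2A = 53.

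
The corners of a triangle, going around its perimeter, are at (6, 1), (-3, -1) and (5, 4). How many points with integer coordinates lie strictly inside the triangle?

14

The shoelace formula gives twice the area as |(6·(-1) − (-3)·1) + ((-3)·4 − 5·(-1)) + (5·1 − 6·4)| = 29, so the area is 29/2.
Summing gcd(|Δx|,|Δy|) over the edges gives the boundary count: gcd(9,2) + gcd(8,5) + gcd(1,3) = 1+1+1 = 3.
By Pick's theorem A = I + B/2 − 1, so I = 29/2 − 3/2 + 1 = 14.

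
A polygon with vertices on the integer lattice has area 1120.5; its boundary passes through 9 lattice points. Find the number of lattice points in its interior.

From Pick's theorem, I = A − B/2 + 1 = 1120.5 − 9/2 + 1 = 1117.

1117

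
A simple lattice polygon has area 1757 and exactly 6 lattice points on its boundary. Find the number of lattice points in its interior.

From Pick's theorem, I = A − B/2 + 1 = 1757 − 6/2 + 1 = 1755.

1755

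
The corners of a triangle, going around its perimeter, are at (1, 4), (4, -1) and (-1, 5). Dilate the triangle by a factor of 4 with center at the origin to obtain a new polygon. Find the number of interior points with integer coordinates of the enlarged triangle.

Using the shoelace formula, 2A = |(1·(-1) − 4·4) + (4·5 − (-1)·(-1)) + ((-1)·4 − 1·5)| = 7, so the area is 3.5.
The number of boundary lattice points is Σ gcd(|Δx|,|Δy|) = gcd(3,5) + gcd(5,6) + gcd(2,1) = 1+1+1 = 3.
Scaling by 4 multiplies the area by 4² = 16 (so the new area is 56) and multiplies the boundary lattice-point count by 4, giving 12.
By Pick's theorem, the interior count of the dilated polygon is 56 − 12/2 + 1 = 51.

51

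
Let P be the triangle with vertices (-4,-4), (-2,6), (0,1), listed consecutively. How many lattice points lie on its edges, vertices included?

The number of boundary lattice points is Σ gcd(|Δx|,|Δy|) = gcd(2,10) + gcd(2,5) + gcd(4,5) = 2+1+1 = 4.

4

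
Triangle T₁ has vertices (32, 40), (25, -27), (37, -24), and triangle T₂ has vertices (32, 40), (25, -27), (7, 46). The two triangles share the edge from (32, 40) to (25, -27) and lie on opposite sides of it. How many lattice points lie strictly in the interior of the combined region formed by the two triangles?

1248

The union is the simple quadrilateral with vertices (32, 40), (37, -24), (25, -27), (7, 46) in order.
Using the shoelace formula, 2A = |[32·(-24) − 37·40] + [37·(-27) − 25·(-24)] + [25·46 − 7·(-27)] + [7·40 − 32·46]| = 2500, so the area is 1250.
The number of boundary lattice points is Σ gcd(|Δx|,|Δy|) = gcd(5,64) + gcd(12,3) + gcd(18,73) + gcd(25,6) = 1+3+1+1 = 6.
By Pick's theorem I = A − B/2 + 1 = 1250 − 6/2 + 1 = 1248.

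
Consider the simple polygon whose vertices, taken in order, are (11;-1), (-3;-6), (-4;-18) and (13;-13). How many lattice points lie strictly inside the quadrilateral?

Using the shoelace formula, 2A = |(11·(-6) − (-3)·(-1)) + ((-3)·(-18) − (-4)·(-6)) + ((-4)·(-13) − 13·(-18)) + (13·(-1) − 11·(-13))| = 377, so the area is 188.5.
Summing gcd(|Δx|,|Δy|) over the edges gives the boundary count: gcd(14,5) + gcd(1,12) + gcd(17,5) + gcd(2,12) = 1+1+1+2 = 5.
By Pick's theorem A = I + B/2 − 1, so I = 188.5 − 5/2 + 1 = 187.

187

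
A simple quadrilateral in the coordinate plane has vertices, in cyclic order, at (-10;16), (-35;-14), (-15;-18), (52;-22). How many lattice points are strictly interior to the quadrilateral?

The shoelace formula gives twice the area as |[(-10)·(-14) − (-35)·16] + [(-35)·(-18) − (-15)·(-14)] + [(-15)·(-22) − 52·(-18)] + [52·16 − (-10)·(-22)]| = 2998, so the area is 1499.
The number of boundary lattice points is Σ gcd(|Δx|,|Δy|) = gcd(25,30) + gcd(20,4) + gcd(67,4) + gcd(62,38) = 5+4+1+2 = 12.
By Pick's theorem A = I + B/2 − 1, so I = 1499 − 12/2 + 1 = 1494.

1494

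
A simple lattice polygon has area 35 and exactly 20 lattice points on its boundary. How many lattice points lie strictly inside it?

26

Pick's theorem A = I + B/2 − 1 rearranges to I = A − B/2 + 1 = 35 − 20/2 + 1 = 26.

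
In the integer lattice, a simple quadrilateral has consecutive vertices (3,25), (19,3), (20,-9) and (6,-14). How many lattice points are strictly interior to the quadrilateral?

363

Using the shoelace formula, 2A = |(3·3 − 19·25) + (19·(-9) − 20·3) + (20·(-14) − 6·(-9)) + (6·25 − 3·(-14))| = 731, so the area is 731/2.
Summing gcd(|Δx|,|Δy|) over the edges gives the boundary count: gcd(16,22) + gcd(1,12) + gcd(14,5) + gcd(3,39) = 2+1+1+3 = 7.
Pick's theorem gives I = A − B/2 + 1 = 731/2 − 7/2 + 1 = 363.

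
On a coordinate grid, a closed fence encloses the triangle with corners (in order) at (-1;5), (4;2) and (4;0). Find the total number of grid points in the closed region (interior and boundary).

The shoelace formula gives twice the area as |((-1)·2 − 4·5) + (4·0 − 4·2) + (4·5 − (-1)·0)| = 10, so the area is 5.
The number of boundary lattice points is Σ gcd(|Δx|,|Δy|) = gcd(5,3) + gcd(0,2) + gcd(5,5) = 1+2+5 = 8.
Pick's theorem gives I = A − B/2 + 1 = 5 − 8/2 + 1 = 2, so the closed region contains I + B = 2 + 8 = 10 lattice points.

10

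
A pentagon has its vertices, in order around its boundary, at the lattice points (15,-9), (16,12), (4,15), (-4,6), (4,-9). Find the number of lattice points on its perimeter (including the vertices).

Summing gcd(|Δx|,|Δy|) over the edges gives the boundary count: gcd(1,21) + gcd(12,3) + gcd(8,9) + gcd(8,15) + gcd(11,0) = 1+3+1+1+11 = 17.

17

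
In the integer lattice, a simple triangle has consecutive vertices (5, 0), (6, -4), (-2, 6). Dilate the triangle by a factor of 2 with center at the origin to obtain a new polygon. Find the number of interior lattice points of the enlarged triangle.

41

The shoelace formula gives twice the area as |[5·(-4) − 6·0] + [6·6 − (-2)·(-4)] + [(-2)·0 − 5·6]| = 22, so the area is 11.
The number of boundary lattice points is Σ gcd(|Δx|,|Δy|) = gcd(1,4) + gcd(8,10) + gcd(7,6) = 1+2+1 = 4.
Scaling by 2 multiplies the area by 2² = 4 (so the new area is 44) and multiplies the boundary lattice-point count by 2, giving 8.
By Pick's theorem, the interior count of the dilated polygon is 44 − 8/2 + 1 = 41.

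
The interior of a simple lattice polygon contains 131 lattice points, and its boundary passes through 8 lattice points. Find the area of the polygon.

134

Pick's theorem states A = I + B/2 − 1, so A = 131 + 8/2 − 1 = 134.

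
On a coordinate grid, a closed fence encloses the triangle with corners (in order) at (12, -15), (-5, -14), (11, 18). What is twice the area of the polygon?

560

Using the shoelace formula, 2A = |[12·(-14) − (-5)·(-15)] + [(-5)·18 − 11·(-14)] + [11·(-15) − 12·18]| = 560, so the area is 280.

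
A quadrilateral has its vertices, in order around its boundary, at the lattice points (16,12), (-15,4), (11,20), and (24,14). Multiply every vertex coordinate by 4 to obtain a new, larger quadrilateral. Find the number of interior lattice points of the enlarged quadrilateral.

By the shoelace formula, twice the signed area is |(16·4 − (-15)·12) + ((-15)·20 − 11·4) + (11·14 − 24·20) + (24·12 − 16·14)| = 362, so the area is 181.
Along each edge there are gcd(|Δx|,|Δy|)+1 lattice points, so counting each shared vertex once the boundary has gcd(31,8) + gcd(26,16) + gcd(13,6) + gcd(8,2) = 1+2+1+2 = 6.
Scaling by 4 multiplies the area by 4² = 16 (so the new area is 2896) and multiplies the boundary lattice-point count by 4, giving 24.
By Pick's theorem, the interior count of the dilated polygon is 2896 − 24/2 + 1 = 2885.

2885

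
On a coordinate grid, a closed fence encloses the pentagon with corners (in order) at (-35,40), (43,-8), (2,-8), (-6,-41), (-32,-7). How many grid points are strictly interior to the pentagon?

By the shoelace formula, twice the signed area is |((-35)·(-8) − 43·40) + (43·(-8) − 2·(-8)) + (2·(-41) − (-6)·(-8)) + ((-6)·(-7) − (-32)·(-41)) + ((-32)·40 − (-35)·(-7))| = 4693, so the area is 2346.5.
Along each edge there are gcd(|Δx|,|Δy|)+1 lattice points, so counting each shared vertex once the boundary has gcd(78,48) + gcd(41,0) + gcd(8,33) + gcd(26,34) + gcd(3,47) = 6+41+1+2+1 = 51.
Pick's theorem gives I = A − B/2 + 1 = 2346.5 − 51/2 + 1 = 2322.

2322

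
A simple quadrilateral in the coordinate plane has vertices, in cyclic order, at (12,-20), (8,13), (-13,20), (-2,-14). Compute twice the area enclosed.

1075

By the shoelace formula, twice the signed area is |(12·13 − 8·(-20)) + (8·20 − (-13)·13) + ((-13)·(-14) − (-2)·20) + ((-2)·(-20) − 12·(-14))| = 1075, so the area is 1075/2.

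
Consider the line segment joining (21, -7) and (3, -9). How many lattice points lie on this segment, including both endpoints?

3

The number of lattice points on a segment between lattice points is gcd(|Δx|,|Δy|) + 1 = gcd(18,2) + 1 = 2 + 1 = 3.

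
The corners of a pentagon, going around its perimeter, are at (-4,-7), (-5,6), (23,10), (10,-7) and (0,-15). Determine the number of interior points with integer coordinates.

354

Using the shoelace formula, 2A = |[(-4)·6 − (-5)·(-7)] + [(-5)·10 − 23·6] + [23·(-7) − 10·10] + [10·(-15) − 0·(-7)] + [0·(-7) − (-4)·(-15)]| = 718, so the area is 359.
The number of boundary lattice points is Σ gcd(|Δx|,|Δy|) = gcd(1,13) + gcd(28,4) + gcd(13,17) + gcd(10,8) + gcd(4,8) = 1+4+1+2+4 = 12.
Pick's theorem gives I = A − B/2 + 1 = 359 − 12/2 + 1 = 354.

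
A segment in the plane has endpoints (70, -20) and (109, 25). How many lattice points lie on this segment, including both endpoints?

The number of lattice points on a segment between lattice points is gcd(|Δx|,|Δy|) + 1 = gcd(39,45) + 1 = 3 + 1 = 4.

4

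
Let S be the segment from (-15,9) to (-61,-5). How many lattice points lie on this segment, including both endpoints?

The number of lattice points on a segment between lattice points is gcd(|Δx|,|Δy|) + 1 = gcd(46,14) + 1 = 2 + 1 = 3.

3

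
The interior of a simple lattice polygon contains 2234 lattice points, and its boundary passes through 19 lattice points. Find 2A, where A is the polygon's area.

Pick's theorem states A = I + B/2 − 1, so A = 2234 + 19/2 − 1 = 4485/2.
Hence 2A = 4485.

4485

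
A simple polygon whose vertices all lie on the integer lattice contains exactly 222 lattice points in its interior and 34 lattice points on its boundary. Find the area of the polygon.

By Pick's theorem, A = I + B/2 − 1 = 222 + 34/2 − 1 = 238.

238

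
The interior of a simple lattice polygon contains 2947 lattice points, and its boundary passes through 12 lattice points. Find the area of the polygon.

By Pick's theorem, A = I + B/2 − 1 = 2947 + 12/2 − 1 = 2952.

2952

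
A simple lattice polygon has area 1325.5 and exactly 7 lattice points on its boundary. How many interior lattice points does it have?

From Pick's theorem, I = A − B/2 + 1 = 1325.5 − 7/2 + 1 = 1323.

1323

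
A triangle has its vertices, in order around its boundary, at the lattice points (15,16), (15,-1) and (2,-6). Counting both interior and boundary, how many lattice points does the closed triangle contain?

The shoelace formula gives twice the area as |(15·(-1) − 15·16) + (15·(-6) − 2·(-1)) + (2·16 − 15·(-6))| = 221, so the area is 110.5.
The number of boundary lattice points is Σ gcd(|Δx|,|Δy|) = gcd(0,17) + gcd(13,5) + gcd(13,22) = 17+1+1 = 19.
Pick's theorem gives I = A − B/2 + 1 = 110.5 − 19/2 + 1 = 102, so the closed region contains I + B = 102 + 19 = 121 lattice points.

121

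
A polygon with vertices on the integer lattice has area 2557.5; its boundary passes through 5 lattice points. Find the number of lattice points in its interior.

Pick's theorem A = I + B/2 − 1 rearranges to I = A − B/2 + 1 = 2557.5 − 5/2 + 1 = 2556.

2556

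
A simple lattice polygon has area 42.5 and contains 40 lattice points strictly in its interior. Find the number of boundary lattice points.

Pick's theorem gives A = I + B/2 − 1, so B = 2(A − I + 1) = 2(42.5 − 40 + 1) = 7.

7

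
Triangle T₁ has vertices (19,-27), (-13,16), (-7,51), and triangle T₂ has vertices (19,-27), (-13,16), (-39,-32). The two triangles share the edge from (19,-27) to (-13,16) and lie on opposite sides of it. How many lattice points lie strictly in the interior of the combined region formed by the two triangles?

The union is the simple quadrilateral with vertices (19,-27), (-7,51), (-13,16), (-39,-32) in order.
The shoelace formula gives twice the area as |(19·51 − (-7)·(-27)) + ((-7)·16 − (-13)·51) + ((-13)·(-32) − (-39)·16) + ((-39)·(-27) − 19·(-32))| = 4032, so the area is 2016.
Along each edge there are gcd(|Δx|,|Δy|)+1 lattice points, so counting each shared vertex once the boundary has gcd(26,78) + gcd(6,35) + gcd(26,48) + gcd(58,5) = 26+1+2+1 = 30.
By Pick's theorem I = A − B/2 + 1 = 2016 − 30/2 + 1 = 2002.

2002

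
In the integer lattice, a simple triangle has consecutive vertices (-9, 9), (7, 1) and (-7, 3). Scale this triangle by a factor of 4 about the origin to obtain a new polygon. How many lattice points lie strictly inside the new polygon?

The shoelace formula gives twice the area as |[(-9)·1 − 7·9] + [7·3 − (-7)·1] + [(-7)·9 − (-9)·3]| = 80, so the area is 40.
Summing gcd(|Δx|,|Δy|) over the edges gives the boundary count: gcd(16,8) + gcd(14,2) + gcd(2,6) = 8+2+2 = 12.
Scaling by 4 multiplies the area by 4² = 16 (so the new area is 640) and multiplies the boundary lattice-point count by 4, giving 48.
By Pick's theorem, the interior count of the dilated polygon is 640 − 48/2 + 1 = 617.

617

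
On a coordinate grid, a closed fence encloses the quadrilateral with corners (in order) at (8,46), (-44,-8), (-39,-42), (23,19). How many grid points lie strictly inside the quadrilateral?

2311

The shoelace formula gives twice the area as |[8·(-8) − (-44)·46] + [(-44)·(-42) − (-39)·(-8)] + [(-39)·19 − 23·(-42)] + [23·46 − 8·19]| = 4627, so the area is 4627/2.
Summing gcd(|Δx|,|Δy|) over the edges gives the boundary count: gcd(52,54) + gcd(5,34) + gcd(62,61) + gcd(15,27) = 2+1+1+3 = 7.
By Pick's theorem A = I + B/2 − 1, so I = 4627/2 − 7/2 + 1 = 2311.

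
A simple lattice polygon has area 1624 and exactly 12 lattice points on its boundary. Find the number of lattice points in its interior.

From Pick's theorem, I = A − B/2 + 1 = 1624 − 12/2 + 1 = 1619.

1619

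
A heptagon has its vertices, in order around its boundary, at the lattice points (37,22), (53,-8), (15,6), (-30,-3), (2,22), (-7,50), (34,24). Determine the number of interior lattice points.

By the shoelace formula, twice the signed area is |[37·(-8) − 53·22] + [53·6 − 15·(-8)] + [15·(-3) − (-30)·6] + [(-30)·22 − 2·(-3)] + [2·50 − (-7)·22] + [(-7)·24 − 34·50] + [34·22 − 37·24]| = 3297, so the area is 1648.5.
Along each edge there are gcd(|Δx|,|Δy|)+1 lattice points, so counting each shared vertex once the boundary has gcd(16,30) + gcd(38,14) + gcd(45,9) + gcd(32,25) + gcd(9,28) + gcd(41,26) + gcd(3,2) = 2+2+9+1+1+1+1 = 17.
Pick's theorem gives I = A − B/2 + 1 = 1648.5 − 17/2 + 1 = 1641.

1641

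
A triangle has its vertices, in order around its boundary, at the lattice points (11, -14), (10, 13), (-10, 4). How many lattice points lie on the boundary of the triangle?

5

The number of boundary lattice points is Σ gcd(|Δx|,|Δy|) = gcd(1,27) + gcd(20,9) + gcd(21,18) = 1+1+3 = 5.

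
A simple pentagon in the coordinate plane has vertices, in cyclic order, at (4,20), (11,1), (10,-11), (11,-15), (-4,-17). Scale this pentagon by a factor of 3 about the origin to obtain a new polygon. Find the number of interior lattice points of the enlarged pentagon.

The shoelace formula gives twice the area as |(4·1 − 11·20) + (11·(-11) − 10·1) + (10·(-15) − 11·(-11)) + (11·(-17) − (-4)·(-15)) + ((-4)·20 − 4·(-17))| = 635, so the area is 635/2.
Summing gcd(|Δx|,|Δy|) over the edges gives the boundary count: gcd(7,19) + gcd(1,12) + gcd(1,4) + gcd(15,2) + gcd(8,37) = 1+1+1+1+1 = 5.
Scaling by 3 multiplies the area by 3² = 9 (so the new area is 5715/2) and multiplies the boundary lattice-point count by 3, giving 15.
By Pick's theorem, the interior count of the dilated polygon is 5715/2 − 15/2 + 1 = 2851.

2851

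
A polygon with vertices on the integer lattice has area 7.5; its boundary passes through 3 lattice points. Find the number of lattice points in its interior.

From Pick's theorem, I = A − B/2 + 1 = 7.5 − 3/2 + 1 = 7.

7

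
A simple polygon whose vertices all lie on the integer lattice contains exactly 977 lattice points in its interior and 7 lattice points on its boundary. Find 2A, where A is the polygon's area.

1959

Pick's theorem states A = I + B/2 − 1, so A = 977 + 7/2 − 1 = 1959/2.
Hence 2A = 1959.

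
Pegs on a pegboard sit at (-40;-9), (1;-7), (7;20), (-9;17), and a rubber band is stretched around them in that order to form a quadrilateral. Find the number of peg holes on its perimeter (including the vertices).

The number of boundary lattice points is Σ gcd(|Δx|,|Δy|) = gcd(41,2) + gcd(6,27) + gcd(16,3) + gcd(31,26) = 1+3+1+1 = 6.

6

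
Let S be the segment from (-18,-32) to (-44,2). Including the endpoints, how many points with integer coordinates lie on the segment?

3

The number of lattice points on a segment between lattice points is gcd(|Δx|,|Δy|) + 1 = gcd(26,34) + 1 = 2 + 1 = 3.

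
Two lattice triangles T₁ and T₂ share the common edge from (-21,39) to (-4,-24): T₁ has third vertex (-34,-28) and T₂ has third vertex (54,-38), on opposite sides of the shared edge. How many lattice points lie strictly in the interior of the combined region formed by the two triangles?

The union is the simple quadrilateral with vertices (-21,39), (-34,-28), (-4,-24), (54,-38) in order.
By the shoelace formula, twice the signed area is |[(-21)·(-28) − (-34)·39] + [(-34)·(-24) − (-4)·(-28)] + [(-4)·(-38) − 54·(-24)] + [54·39 − (-21)·(-38)]| = 5374, so the area is 2687.
Summing gcd(|Δx|,|Δy|) over the edges gives the boundary count: gcd(13,67) + gcd(30,4) + gcd(58,14) + gcd(75,77) = 1+2+2+1 = 6.
By Pick's theorem I = A − B/2 + 1 = 2687 − 6/2 + 1 = 2685.

2685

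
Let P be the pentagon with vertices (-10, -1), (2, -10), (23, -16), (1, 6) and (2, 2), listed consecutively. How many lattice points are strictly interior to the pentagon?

216

By the shoelace formula, twice the signed area is |[(-10)·(-10) − 2·(-1)] + [2·(-16) − 23·(-10)] + [23·6 − 1·(-16)] + [1·2 − 2·6] + [2·(-1) − (-10)·2]| = 462, so the area is 231.
Summing gcd(|Δx|,|Δy|) over the edges gives the boundary count: gcd(12,9) + gcd(21,6) + gcd(22,22) + gcd(1,4) + gcd(12,3) = 3+3+22+1+3 = 32.
By Pick's theorem A = I + B/2 − 1, so I = 231 − 32/2 + 1 = 216.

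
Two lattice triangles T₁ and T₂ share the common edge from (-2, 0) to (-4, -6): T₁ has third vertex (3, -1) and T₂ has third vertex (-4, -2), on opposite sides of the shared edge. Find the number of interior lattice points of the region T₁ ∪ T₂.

17

The union is the simple quadrilateral with vertices (-2, 0), (3, -1), (-4, -6), (-4, -2) in order.
By the shoelace formula, twice the signed area is |[(-2)·(-1) − 3·0] + [3·(-6) − (-4)·(-1)] + [(-4)·(-2) − (-4)·(-6)] + [(-4)·0 − (-2)·(-2)]| = 40, so the area is 20.
The number of boundary lattice points is Σ gcd(|Δx|,|Δy|) = gcd(5,1) + gcd(7,5) + gcd(0,4) + gcd(2,2) = 1+1+4+2 = 8.
By Pick's theorem I = A − B/2 + 1 = 20 − 8/2 + 1 = 17.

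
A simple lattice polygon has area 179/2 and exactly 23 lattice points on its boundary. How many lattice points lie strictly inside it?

Pick's theorem A = I + B/2 − 1 rearranges to I = A − B/2 + 1 = 179/2 − 23/2 + 1 = 79.

79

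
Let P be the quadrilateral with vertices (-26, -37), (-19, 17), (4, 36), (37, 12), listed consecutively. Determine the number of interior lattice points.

Using the shoelace formula, 2A = |((-26)·17 − (-19)·(-37)) + ((-19)·36 − 4·17) + (4·12 − 37·36) + (37·(-37) − (-26)·12)| = 4238, so the area is 2119.
Along each edge there are gcd(|Δx|,|Δy|)+1 lattice points, so counting each shared vertex once the boundary has gcd(7,54) + gcd(23,19) + gcd(33,24) + gcd(63,49) = 1+1+3+7 = 12.
Pick's theorem gives I = A − B/2 + 1 = 2119 − 12/2 + 1 = 2114.

2114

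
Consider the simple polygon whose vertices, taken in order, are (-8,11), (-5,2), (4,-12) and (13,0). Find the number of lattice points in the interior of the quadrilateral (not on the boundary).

By the shoelace formula, twice the signed area is |((-8)·2 − (-5)·11) + ((-5)·(-12) − 4·2) + (4·0 − 13·(-12)) + (13·11 − (-8)·0)| = 390, so the area is 195.
Summing gcd(|Δx|,|Δy|) over the edges gives the boundary count: gcd(3,9) + gcd(9,14) + gcd(9,12) + gcd(21,11) = 3+1+3+1 = 8.
Pick's theorem gives I = A − B/2 + 1 = 195 − 8/2 + 1 = 192.

192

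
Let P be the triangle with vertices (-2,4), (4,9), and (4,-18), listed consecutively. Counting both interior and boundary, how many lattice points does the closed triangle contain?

97

The shoelace formula gives twice the area as |[(-2)·9 − 4·4] + [4·(-18) − 4·9] + [4·4 − (-2)·(-18)]| = 162, so the area is 81.
Summing gcd(|Δx|,|Δy|) over the edges gives the boundary count: gcd(6,5) + gcd(0,27) + gcd(6,22) = 1+27+2 = 30.
Pick's theorem gives I = A − B/2 + 1 = 81 − 30/2 + 1 = 67, so the closed region contains I + B = 67 + 30 = 97 lattice points.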